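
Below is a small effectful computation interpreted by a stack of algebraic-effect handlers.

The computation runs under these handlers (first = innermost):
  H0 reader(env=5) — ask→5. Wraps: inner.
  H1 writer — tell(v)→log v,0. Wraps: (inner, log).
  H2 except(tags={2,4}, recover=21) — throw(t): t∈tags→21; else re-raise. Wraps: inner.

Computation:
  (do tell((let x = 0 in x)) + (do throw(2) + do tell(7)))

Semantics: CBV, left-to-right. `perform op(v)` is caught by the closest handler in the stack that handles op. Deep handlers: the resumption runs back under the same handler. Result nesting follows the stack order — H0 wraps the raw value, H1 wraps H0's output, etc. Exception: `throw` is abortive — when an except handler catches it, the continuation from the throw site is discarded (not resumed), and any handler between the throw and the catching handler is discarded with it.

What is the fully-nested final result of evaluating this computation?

Answer: 21

Step-by-step:
tell(0) @ H1 ⇒ log+=0
throw(2) @ H2 caught ⇒ 21
= 21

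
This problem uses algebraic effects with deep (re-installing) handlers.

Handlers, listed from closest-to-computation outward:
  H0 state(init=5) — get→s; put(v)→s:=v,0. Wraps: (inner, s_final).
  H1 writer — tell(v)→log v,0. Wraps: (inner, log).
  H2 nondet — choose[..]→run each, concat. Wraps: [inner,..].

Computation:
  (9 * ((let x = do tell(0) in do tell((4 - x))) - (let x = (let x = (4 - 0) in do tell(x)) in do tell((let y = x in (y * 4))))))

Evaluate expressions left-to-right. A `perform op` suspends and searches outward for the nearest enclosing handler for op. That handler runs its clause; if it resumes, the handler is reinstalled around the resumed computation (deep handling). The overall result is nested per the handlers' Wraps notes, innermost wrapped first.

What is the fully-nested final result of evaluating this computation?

Working:
tell(0) @ H1 ⇒ log+=0
tell(4) @ H1 ⇒ log+=4
tell(4) @ H1 ⇒ log+=4
tell(0) @ H1 ⇒ log+=0
H0 returns (0, 5)
H1 returns ((0, 5), (0, 4, 4, 0))
H2 returns [((0, 5), (0, 4, 4, 0))]
= [((0, 5), (0, 4, 4, 0))]

Answer: [((0, 5), (0, 4, 4, 0))]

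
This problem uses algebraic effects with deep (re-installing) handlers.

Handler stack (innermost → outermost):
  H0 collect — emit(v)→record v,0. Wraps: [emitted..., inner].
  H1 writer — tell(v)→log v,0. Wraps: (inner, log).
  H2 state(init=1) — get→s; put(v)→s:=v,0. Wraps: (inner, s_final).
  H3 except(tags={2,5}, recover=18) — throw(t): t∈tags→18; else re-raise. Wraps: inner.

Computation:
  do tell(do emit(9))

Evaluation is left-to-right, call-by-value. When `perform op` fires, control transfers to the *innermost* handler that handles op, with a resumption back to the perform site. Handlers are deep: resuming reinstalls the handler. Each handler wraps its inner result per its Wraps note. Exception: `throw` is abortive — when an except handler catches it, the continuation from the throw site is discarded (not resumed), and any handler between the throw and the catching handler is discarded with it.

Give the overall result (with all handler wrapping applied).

Answer: (([9, 0], (0)), 1)

Step-by-step:
emit(9) @ H0 ⇒ out+=9
tell(0) @ H1 ⇒ log+=0
H0 returns [9, 0]
H1 returns ([9, 0], (0))
H2 returns (([9, 0], (0)), 1)
H3 returns (([9, 0], (0)), 1)
= (([9, 0], (0)), 1)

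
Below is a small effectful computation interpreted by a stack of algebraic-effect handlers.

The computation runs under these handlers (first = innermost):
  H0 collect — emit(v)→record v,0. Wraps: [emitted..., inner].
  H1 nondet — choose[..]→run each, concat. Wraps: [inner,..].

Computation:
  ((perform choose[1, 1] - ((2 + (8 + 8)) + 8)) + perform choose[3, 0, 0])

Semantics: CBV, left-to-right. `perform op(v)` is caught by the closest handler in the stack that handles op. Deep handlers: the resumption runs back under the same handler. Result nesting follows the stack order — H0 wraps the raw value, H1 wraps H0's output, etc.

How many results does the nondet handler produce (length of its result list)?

Answer: 6

Evaluation trace:
choose[1, 1] @ H1
  branch[0] choose=1:
    choose[3, 0, 0] @ H1
      branch[0] choose=3:
        H0 returns [-22]
        H1 returns [[-22]]
      branch[1] choose=0:
        H0 returns [-25]
        H1 returns [[-25]]
      branch[2] choose=0:
        H0 returns [-25]
        H1 returns [[-25]]
  branch[1] choose=1:
    choose[3, 0, 0] @ H1
      branch[0] choose=3:
        H0 returns [-22]
        H1 returns [[-22]]
      branch[1] choose=0:
        H0 returns [-25]
        H1 returns [[-25]]
      branch[2] choose=0:
        H0 returns [-25]
        H1 returns [[-25]]
= [[-22], [-25], [-25], [-22], [-25], [-25]]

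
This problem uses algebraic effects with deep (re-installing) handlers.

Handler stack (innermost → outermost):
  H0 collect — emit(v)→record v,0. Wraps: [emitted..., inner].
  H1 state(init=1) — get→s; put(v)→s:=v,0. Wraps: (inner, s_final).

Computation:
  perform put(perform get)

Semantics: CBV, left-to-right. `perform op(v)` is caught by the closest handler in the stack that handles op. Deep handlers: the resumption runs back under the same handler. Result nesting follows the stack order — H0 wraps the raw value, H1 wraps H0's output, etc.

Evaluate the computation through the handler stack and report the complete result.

Answer: ([0], 1)

Evaluation trace:
get @ H1 ⇒ 1
put(1) @ H1 ⇒ s:=1
H0 returns [0]
H1 returns ([0], 1)
= ([0], 1)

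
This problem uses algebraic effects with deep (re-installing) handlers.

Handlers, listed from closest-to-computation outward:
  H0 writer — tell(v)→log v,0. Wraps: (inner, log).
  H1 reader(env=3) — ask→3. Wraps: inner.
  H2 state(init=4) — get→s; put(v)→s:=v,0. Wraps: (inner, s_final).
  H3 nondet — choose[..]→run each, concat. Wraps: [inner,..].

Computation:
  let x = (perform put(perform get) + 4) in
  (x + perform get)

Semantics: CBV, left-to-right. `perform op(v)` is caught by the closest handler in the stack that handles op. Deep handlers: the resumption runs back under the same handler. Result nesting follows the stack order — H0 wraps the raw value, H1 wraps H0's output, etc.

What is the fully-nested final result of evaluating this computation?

Answer: [((8, ()), 4)]

Step-by-step:
get @ H2 ⇒ 4
put(4) @ H2 ⇒ s:=4
get @ H2 ⇒ 4
H0 returns (8, ())
H1 returns (8, ())
H2 returns ((8, ()), 4)
H3 returns [((8, ()), 4)]
= [((8, ()), 4)]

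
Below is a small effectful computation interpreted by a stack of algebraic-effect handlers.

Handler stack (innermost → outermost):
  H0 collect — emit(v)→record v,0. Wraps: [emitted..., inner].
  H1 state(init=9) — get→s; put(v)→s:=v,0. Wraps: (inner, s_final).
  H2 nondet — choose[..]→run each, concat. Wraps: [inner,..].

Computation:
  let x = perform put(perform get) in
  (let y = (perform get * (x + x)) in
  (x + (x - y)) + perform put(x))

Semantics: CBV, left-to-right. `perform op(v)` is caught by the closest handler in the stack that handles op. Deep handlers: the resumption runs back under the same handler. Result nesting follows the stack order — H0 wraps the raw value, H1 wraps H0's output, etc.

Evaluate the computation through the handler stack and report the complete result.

Answer: [([0], 0)]

Working:
get @ H1 ⇒ 9
put(9) @ H1 ⇒ s:=9
get @ H1 ⇒ 9
put(0) @ H1 ⇒ s:=0
H0 returns [0]
H1 returns ([0], 0)
H2 returns [([0], 0)]
= [([0], 0)]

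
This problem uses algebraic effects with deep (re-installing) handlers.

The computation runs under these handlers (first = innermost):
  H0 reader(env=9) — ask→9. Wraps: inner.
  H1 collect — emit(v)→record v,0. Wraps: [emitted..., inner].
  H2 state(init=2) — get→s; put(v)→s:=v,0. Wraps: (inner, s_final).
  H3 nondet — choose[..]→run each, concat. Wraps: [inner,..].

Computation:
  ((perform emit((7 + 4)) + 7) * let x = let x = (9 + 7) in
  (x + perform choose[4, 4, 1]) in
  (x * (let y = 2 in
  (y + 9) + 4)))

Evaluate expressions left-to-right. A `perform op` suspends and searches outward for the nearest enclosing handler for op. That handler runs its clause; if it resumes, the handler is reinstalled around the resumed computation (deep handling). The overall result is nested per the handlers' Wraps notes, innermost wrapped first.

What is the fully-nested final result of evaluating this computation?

Working:
emit(11) @ H1 ⇒ out+=11
choose[4, 4, 1] @ H3
  branch[0] choose=4:
    H0 returns 2100
    H1 returns [11, 2100]
    H2 returns ([11, 2100], 2)
    H3 returns [([11, 2100], 2)]
  branch[1] choose=4:
    H0 returns 2100
    H1 returns [11, 2100]
    H2 returns ([11, 2100], 2)
    H3 returns [([11, 2100], 2)]
  branch[2] choose=1:
    H0 returns 1785
    H1 returns [11, 1785]
    H2 returns ([11, 1785], 2)
    H3 returns [([11, 1785], 2)]
= [([11, 2100], 2), ([11, 2100], 2), ([11, 1785], 2)]

Answer: [([11, 2100], 2), ([11, 2100], 2), ([11, 1785], 2)]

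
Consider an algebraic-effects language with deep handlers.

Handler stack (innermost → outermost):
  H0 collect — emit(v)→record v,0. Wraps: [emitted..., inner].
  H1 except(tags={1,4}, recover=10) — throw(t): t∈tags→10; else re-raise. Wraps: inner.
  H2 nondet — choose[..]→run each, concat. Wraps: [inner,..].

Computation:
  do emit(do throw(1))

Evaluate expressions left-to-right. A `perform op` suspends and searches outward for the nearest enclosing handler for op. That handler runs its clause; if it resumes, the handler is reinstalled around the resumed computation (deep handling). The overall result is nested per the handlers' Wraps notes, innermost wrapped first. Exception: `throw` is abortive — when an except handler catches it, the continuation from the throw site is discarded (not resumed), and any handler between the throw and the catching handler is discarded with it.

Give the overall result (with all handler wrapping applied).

Evaluation trace:
throw(1) @ H1 caught ⇒ 10
H2 returns [10]
= [10]

Answer: [10]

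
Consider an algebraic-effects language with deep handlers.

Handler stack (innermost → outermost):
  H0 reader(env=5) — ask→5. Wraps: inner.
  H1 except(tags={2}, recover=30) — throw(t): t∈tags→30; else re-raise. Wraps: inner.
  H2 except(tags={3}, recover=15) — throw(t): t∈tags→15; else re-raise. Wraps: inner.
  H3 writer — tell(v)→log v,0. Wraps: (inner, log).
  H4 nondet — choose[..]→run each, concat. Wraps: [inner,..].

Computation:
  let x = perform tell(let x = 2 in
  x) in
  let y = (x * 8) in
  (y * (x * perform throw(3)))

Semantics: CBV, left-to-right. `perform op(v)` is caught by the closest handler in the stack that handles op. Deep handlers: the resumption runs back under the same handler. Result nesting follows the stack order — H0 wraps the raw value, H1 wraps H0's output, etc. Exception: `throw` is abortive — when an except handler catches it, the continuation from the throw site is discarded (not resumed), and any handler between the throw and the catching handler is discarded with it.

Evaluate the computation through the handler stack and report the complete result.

Working:
tell(2) @ H3 ⇒ log+=2
throw(3) @ H1 re-raised
throw(3) @ H2 caught ⇒ 15
H3 returns (15, (2))
H4 returns [(15, (2))]
= [(15, (2))]

Answer: [(15, (2))]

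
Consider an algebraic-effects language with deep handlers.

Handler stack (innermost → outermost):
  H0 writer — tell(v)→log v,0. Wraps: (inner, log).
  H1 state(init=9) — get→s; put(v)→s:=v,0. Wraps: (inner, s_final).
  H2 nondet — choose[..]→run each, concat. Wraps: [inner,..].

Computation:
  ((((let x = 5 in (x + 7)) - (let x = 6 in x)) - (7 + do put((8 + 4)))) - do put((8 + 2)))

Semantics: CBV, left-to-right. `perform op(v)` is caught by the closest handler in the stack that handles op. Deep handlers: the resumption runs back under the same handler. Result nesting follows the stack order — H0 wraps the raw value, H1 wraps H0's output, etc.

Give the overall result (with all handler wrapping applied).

Step-by-step:
put(12) @ H1 ⇒ s:=12
put(10) @ H1 ⇒ s:=10
H0 returns (-1, ())
H1 returns ((-1, ()), 10)
H2 returns [((-1, ()), 10)]
= [((-1, ()), 10)]

Answer: [((-1, ()), 10)]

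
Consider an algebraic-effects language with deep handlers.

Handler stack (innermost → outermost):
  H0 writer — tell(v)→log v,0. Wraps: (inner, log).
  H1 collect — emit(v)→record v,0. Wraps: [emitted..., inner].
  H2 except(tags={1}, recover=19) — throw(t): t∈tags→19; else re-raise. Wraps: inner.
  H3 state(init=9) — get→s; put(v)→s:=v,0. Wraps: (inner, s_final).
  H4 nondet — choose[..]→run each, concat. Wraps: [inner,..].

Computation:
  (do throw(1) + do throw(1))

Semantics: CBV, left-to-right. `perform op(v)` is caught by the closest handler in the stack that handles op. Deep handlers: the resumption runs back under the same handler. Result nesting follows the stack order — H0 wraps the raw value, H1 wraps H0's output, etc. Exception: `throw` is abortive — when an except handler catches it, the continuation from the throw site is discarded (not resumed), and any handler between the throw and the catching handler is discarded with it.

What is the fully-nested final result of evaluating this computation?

Evaluation trace:
throw(1) @ H2 caught ⇒ 19
H3 returns (19, 9)
H4 returns [(19, 9)]
= [(19, 9)]

Answer: [(19, 9)]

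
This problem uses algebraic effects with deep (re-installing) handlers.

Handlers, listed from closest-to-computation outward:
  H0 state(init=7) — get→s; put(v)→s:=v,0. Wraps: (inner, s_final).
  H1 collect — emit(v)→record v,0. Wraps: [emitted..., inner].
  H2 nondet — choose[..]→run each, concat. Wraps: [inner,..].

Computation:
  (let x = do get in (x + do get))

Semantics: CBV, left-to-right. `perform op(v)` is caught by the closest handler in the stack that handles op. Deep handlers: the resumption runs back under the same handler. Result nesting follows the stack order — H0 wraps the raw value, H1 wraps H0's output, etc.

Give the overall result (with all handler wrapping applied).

Step-by-step:
get @ H0 ⇒ 7
get @ H0 ⇒ 7
H0 returns (14, 7)
H1 returns [(14, 7)]
H2 returns [[(14, 7)]]
= [[(14, 7)]]

Answer: [[(14, 7)]]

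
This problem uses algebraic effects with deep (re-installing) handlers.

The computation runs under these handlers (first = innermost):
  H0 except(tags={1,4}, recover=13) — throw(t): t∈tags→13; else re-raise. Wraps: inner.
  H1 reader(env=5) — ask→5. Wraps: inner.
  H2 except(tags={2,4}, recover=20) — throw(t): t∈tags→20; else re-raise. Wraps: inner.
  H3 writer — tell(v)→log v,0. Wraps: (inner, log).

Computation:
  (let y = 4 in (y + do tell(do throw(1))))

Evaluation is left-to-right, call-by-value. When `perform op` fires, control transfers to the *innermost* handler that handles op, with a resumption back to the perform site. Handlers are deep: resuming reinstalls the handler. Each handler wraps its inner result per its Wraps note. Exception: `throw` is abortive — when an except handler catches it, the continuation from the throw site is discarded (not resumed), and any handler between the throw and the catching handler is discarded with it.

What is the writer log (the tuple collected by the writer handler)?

Step-by-step:
throw(1) @ H0 caught ⇒ 13
H1 returns 13
H2 returns 13
H3 returns (13, ())
= (13, ())

Answer: ()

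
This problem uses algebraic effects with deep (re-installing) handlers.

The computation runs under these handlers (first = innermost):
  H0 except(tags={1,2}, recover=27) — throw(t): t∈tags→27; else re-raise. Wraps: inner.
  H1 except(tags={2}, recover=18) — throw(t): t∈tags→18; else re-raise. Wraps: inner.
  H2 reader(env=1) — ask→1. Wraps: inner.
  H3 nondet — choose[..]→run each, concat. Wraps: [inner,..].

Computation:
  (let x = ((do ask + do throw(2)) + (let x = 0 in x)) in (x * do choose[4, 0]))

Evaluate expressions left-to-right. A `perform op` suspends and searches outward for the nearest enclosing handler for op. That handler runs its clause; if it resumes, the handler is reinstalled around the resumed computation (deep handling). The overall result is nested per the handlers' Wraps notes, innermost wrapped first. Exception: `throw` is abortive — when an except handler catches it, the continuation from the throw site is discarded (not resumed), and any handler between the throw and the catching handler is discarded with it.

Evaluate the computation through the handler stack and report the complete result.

Answer: [27]

Working:
ask @ H2 ⇒ 1
throw(2) @ H0 caught ⇒ 27
H1 returns 27
H2 returns 27
H3 returns [27]
= [27]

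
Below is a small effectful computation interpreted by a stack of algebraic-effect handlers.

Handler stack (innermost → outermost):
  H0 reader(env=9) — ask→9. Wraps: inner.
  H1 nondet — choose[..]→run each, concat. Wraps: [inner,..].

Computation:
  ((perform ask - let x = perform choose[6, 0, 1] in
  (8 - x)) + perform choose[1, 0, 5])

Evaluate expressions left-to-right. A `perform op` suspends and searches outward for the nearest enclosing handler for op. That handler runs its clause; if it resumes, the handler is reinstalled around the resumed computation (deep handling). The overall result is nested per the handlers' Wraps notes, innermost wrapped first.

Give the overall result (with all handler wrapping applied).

Step-by-step:
ask @ H0 ⇒ 9
choose[6, 0, 1] @ H1
  branch[0] choose=6:
    choose[1, 0, 5] @ H1
      branch[0] choose=1:
        H0 returns 8
        H1 returns [8]
      branch[1] choose=0:
        H0 returns 7
        H1 returns [7]
      branch[2] choose=5:
        H0 returns 12
        H1 returns [12]
  branch[1] choose=0:
    choose[1, 0, 5] @ H1
      branch[0] choose=1:
        H0 returns 2
        H1 returns [2]
      branch[1] choose=0:
        H0 returns 1
        H1 returns [1]
      branch[2] choose=5:
        H0 returns 6
        H1 returns [6]
  branch[2] choose=1:
    choose[1, 0, 5] @ H1
      branch[0] choose=1:
        H0 returns 3
        H1 returns [3]
      branch[1] choose=0:
        H0 returns 2
        H1 returns [2]
      branch[2] choose=5:
        H0 returns 7
        H1 returns [7]
= [8, 7, 12, 2, 1, 6, 3, 2, 7]

Answer: [8, 7, 12, 2, 1, 6, 3, 2, 7]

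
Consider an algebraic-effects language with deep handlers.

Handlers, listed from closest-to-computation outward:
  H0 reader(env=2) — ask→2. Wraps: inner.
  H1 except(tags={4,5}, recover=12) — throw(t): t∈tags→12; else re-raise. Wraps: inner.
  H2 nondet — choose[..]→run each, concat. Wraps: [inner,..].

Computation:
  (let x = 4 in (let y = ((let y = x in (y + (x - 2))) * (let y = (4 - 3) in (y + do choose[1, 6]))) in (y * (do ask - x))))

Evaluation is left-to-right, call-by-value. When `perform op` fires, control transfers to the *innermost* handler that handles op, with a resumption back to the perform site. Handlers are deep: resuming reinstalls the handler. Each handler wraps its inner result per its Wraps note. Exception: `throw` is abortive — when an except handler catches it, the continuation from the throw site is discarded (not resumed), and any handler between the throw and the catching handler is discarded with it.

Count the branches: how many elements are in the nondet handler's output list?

Working:
choose[1, 6] @ H2
  branch[0] choose=1:
    ask @ H0 ⇒ 2
    H0 returns -24
    H1 returns -24
    H2 returns [-24]
  branch[1] choose=6:
    ask @ H0 ⇒ 2
    H0 returns -84
    H1 returns -84
    H2 returns [-84]
= [-24, -84]

Answer: 2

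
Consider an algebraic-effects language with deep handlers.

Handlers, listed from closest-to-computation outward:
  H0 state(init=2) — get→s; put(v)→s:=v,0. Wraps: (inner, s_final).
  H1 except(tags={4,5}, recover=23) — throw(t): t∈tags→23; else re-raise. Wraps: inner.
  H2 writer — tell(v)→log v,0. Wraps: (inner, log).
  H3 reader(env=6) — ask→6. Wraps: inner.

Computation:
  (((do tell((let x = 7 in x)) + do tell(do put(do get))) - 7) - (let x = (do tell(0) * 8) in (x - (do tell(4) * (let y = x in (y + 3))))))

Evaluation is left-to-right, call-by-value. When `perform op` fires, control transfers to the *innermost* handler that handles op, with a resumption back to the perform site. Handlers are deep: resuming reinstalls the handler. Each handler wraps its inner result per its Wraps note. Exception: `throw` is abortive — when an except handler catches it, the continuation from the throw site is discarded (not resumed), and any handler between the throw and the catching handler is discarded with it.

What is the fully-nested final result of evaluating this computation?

Working:
tell(7) @ H2 ⇒ log+=7
get @ H0 ⇒ 2
put(2) @ H0 ⇒ s:=2
tell(0) @ H2 ⇒ log+=0
tell(0) @ H2 ⇒ log+=0
tell(4) @ H2 ⇒ log+=4
H0 returns (-7, 2)
H1 returns (-7, 2)
H2 returns ((-7, 2), (7, 0, 0, 4))
H3 returns ((-7, 2), (7, 0, 0, 4))
= ((-7, 2), (7, 0, 0, 4))

Answer: ((-7, 2), (7, 0, 0, 4))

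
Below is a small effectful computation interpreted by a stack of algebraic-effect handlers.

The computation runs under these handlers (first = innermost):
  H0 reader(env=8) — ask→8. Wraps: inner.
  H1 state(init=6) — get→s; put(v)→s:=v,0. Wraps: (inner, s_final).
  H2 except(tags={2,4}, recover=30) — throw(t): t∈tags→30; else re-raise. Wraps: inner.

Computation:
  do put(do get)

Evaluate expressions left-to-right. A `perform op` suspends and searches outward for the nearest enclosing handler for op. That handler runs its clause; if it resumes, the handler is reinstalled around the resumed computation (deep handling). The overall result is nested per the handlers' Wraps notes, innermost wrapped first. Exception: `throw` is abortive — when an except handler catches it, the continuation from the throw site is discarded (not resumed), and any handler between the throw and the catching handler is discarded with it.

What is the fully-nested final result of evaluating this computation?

Answer: (0, 6)

Step-by-step:
get @ H1 ⇒ 6
put(6) @ H1 ⇒ s:=6
H0 returns 0
H1 returns (0, 6)
H2 returns (0, 6)
= (0, 6)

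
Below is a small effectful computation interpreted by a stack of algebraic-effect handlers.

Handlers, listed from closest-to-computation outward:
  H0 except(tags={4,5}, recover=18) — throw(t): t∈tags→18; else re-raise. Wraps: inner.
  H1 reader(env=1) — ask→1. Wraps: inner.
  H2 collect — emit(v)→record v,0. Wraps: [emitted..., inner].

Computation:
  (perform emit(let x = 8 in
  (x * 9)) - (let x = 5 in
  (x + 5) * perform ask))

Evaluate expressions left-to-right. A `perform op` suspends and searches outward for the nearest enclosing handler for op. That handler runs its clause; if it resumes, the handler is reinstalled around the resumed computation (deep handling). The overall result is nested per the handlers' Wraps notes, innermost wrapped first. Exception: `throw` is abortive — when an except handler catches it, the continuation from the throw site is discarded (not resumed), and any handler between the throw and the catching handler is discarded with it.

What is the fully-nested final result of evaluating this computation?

Answer: [72, -10]

Working:
emit(72) @ H2 ⇒ out+=72
ask @ H1 ⇒ 1
H0 returns -10
H1 returns -10
H2 returns [72, -10]
= [72, -10]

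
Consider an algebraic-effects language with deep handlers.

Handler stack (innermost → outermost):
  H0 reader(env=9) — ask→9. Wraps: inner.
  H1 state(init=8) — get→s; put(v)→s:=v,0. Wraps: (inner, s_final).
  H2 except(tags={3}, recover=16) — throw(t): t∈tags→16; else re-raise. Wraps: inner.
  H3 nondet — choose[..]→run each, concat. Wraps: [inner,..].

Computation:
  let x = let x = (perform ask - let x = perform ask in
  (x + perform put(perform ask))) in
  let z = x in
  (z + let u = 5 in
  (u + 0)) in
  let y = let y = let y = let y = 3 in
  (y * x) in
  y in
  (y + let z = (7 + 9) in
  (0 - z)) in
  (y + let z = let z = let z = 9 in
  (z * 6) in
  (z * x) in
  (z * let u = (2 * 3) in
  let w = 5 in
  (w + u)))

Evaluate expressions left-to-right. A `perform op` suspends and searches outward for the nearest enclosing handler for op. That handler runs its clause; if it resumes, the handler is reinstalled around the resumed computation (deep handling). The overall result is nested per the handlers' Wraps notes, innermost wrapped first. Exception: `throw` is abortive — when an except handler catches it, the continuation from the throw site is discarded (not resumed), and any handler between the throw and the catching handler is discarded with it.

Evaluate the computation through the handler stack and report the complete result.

Answer: [(2969, 9)]

Working:
ask @ H0 ⇒ 9
ask @ H0 ⇒ 9
ask @ H0 ⇒ 9
put(9) @ H1 ⇒ s:=9
H0 returns 2969
H1 returns (2969, 9)
H2 returns (2969, 9)
H3 returns [(2969, 9)]
= [(2969, 9)]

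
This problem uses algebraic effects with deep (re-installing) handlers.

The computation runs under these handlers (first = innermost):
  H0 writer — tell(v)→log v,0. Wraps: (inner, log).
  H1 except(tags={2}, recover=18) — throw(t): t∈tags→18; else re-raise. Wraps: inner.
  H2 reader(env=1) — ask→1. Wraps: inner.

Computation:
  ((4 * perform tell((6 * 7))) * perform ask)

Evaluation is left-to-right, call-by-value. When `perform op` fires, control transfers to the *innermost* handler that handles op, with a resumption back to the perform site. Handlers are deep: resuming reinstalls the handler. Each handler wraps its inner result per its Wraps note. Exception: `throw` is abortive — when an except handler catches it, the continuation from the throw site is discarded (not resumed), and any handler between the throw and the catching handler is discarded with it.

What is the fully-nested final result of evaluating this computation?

Answer: (0, (42))

Working:
tell(42) @ H0 ⇒ log+=42
ask @ H2 ⇒ 1
H0 returns (0, (42))
H1 returns (0, (42))
H2 returns (0, (42))
= (0, (42))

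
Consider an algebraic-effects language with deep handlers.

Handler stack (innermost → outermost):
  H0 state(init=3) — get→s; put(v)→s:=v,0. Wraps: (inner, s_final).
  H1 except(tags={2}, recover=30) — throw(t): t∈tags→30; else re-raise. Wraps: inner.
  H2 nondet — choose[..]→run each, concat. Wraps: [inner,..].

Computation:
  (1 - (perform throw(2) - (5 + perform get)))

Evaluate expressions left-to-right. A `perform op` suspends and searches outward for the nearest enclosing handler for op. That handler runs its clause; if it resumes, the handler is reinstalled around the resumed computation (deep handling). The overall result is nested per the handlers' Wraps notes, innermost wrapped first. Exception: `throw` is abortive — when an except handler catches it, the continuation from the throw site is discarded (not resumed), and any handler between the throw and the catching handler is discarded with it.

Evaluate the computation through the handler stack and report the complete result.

Evaluation trace:
throw(2) @ H1 caught ⇒ 30
H2 returns [30]
= [30]

Answer: [30]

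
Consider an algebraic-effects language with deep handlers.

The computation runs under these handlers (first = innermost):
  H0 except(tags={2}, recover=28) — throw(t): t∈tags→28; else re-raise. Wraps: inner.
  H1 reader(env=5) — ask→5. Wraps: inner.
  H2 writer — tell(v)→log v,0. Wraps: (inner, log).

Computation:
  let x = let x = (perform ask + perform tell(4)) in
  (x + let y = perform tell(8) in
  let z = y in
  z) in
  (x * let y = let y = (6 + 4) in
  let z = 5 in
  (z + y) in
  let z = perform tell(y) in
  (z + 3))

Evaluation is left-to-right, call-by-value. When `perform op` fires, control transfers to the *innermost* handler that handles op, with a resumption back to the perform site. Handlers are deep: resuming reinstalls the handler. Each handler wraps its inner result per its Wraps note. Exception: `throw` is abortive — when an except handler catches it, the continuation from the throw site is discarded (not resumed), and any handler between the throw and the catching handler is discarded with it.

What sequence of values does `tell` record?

Answer: (4, 8, 15)

Step-by-step:
ask @ H1 ⇒ 5
tell(4) @ H2 ⇒ log+=4
tell(8) @ H2 ⇒ log+=8
tell(15) @ H2 ⇒ log+=15
H0 returns 15
H1 returns 15
H2 returns (15, (4, 8, 15))
= (15, (4, 8, 15))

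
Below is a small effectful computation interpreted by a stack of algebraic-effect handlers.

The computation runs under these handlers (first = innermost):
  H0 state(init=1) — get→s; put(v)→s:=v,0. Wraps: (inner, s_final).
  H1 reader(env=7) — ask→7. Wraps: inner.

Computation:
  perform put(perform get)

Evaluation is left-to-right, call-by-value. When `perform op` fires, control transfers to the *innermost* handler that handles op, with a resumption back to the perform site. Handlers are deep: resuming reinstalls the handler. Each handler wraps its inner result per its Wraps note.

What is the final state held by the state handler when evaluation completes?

Answer: 1

Step-by-step:
get @ H0 ⇒ 1
put(1) @ H0 ⇒ s:=1
H0 returns (0, 1)
H1 returns (0, 1)
= (0, 1)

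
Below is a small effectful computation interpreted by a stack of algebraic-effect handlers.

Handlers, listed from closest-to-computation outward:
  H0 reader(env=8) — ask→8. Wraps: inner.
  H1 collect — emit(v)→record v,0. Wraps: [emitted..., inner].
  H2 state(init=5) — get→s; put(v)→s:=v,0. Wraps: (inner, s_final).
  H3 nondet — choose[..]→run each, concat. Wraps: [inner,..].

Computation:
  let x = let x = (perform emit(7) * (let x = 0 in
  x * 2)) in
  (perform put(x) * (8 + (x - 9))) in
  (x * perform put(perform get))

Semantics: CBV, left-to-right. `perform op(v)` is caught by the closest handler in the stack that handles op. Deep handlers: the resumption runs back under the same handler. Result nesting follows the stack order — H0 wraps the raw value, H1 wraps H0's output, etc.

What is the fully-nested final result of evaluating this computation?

Step-by-step:
emit(7) @ H1 ⇒ out+=7
put(0) @ H2 ⇒ s:=0
get @ H2 ⇒ 0
put(0) @ H2 ⇒ s:=0
H0 returns 0
H1 returns [7, 0]
H2 returns ([7, 0], 0)
H3 returns [([7, 0], 0)]
= [([7, 0], 0)]

Answer: [([7, 0], 0)]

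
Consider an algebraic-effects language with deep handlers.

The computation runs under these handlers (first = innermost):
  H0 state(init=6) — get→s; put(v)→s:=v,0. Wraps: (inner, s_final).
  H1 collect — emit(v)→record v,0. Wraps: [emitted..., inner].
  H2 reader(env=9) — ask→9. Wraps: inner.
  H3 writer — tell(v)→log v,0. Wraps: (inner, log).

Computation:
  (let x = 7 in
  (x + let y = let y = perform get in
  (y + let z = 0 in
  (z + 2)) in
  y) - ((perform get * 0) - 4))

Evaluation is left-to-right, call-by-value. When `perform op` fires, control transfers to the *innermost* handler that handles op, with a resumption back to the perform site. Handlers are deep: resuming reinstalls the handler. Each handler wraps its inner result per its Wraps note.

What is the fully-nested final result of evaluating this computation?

Answer: ([(19, 6)], ())

Step-by-step:
get @ H0 ⇒ 6
get @ H0 ⇒ 6
H0 returns (19, 6)
H1 returns [(19, 6)]
H2 returns [(19, 6)]
H3 returns ([(19, 6)], ())
= ([(19, 6)], ())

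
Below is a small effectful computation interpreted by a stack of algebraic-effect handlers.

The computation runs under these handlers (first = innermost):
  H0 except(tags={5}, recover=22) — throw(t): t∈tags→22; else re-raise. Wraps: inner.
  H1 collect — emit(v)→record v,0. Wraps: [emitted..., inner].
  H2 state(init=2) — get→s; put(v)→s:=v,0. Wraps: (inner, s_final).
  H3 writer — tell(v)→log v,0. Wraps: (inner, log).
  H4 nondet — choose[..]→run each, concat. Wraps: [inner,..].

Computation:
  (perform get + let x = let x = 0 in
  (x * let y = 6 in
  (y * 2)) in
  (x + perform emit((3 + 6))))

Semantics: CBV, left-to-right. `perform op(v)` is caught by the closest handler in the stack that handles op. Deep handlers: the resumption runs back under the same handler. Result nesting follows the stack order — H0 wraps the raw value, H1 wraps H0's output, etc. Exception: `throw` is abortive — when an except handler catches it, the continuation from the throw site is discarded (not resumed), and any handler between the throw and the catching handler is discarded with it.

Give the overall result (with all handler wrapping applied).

Answer: [(([9, 2], 2), ())]

Working:
get @ H2 ⇒ 2
emit(9) @ H1 ⇒ out+=9
H0 returns 2
H1 returns [9, 2]
H2 returns ([9, 2], 2)
H3 returns (([9, 2], 2), ())
H4 returns [(([9, 2], 2), ())]
= [(([9, 2], 2), ())]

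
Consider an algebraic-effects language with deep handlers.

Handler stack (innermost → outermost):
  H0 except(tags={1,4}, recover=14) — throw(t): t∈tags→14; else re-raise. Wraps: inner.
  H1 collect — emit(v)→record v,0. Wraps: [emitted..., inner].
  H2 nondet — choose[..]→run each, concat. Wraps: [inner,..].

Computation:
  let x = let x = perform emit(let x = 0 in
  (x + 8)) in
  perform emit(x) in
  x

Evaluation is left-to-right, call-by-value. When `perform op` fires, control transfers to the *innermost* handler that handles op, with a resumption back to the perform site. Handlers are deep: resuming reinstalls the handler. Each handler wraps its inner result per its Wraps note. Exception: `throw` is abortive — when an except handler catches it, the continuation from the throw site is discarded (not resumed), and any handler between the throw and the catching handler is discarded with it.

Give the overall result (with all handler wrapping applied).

Working:
emit(8) @ H1 ⇒ out+=8
emit(0) @ H1 ⇒ out+=0
H0 returns 0
H1 returns [8, 0, 0]
H2 returns [[8, 0, 0]]
= [[8, 0, 0]]

Answer: [[8, 0, 0]]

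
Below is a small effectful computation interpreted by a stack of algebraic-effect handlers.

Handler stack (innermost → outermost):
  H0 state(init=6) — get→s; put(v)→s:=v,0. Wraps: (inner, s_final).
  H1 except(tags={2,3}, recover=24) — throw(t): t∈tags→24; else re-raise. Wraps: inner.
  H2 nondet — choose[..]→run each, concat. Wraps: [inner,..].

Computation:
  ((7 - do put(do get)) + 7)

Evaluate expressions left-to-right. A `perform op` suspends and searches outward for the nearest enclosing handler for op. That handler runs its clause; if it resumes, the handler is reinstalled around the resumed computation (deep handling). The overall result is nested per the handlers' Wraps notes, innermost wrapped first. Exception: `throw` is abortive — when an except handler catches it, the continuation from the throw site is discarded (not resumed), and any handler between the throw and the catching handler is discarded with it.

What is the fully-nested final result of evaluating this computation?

Answer: [(14, 6)]

Working:
get @ H0 ⇒ 6
put(6) @ H0 ⇒ s:=6
H0 returns (14, 6)
H1 returns (14, 6)
H2 returns [(14, 6)]
= [(14, 6)]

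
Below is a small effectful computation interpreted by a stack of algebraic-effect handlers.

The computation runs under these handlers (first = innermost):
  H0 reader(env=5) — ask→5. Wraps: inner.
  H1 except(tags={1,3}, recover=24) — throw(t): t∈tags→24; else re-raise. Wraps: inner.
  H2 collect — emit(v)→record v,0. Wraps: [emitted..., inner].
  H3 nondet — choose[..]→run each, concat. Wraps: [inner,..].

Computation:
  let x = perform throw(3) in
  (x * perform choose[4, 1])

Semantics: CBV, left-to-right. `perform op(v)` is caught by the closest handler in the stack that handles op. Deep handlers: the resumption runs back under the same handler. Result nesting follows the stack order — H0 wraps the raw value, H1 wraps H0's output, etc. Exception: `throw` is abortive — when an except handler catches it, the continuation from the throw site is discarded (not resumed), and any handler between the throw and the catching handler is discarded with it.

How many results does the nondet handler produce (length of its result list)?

Answer: 1

Working:
throw(3) @ H1 caught ⇒ 24
H2 returns [24]
H3 returns [[24]]
= [[24]]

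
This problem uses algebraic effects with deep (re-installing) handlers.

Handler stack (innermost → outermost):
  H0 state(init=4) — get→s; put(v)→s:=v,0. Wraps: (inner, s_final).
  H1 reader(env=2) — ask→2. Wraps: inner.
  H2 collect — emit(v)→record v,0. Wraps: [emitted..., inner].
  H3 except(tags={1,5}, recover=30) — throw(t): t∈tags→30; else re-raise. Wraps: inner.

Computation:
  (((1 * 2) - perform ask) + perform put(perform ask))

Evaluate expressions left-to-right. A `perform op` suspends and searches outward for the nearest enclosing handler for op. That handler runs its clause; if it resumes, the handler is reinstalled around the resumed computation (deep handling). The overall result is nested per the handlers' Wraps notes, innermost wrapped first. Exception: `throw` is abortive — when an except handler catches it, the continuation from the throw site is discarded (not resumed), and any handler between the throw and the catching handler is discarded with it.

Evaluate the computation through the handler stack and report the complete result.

Evaluation trace:
ask @ H1 ⇒ 2
ask @ H1 ⇒ 2
put(2) @ H0 ⇒ s:=2
H0 returns (0, 2)
H1 returns (0, 2)
H2 returns [(0, 2)]
H3 returns [(0, 2)]
= [(0, 2)]

Answer: [(0, 2)]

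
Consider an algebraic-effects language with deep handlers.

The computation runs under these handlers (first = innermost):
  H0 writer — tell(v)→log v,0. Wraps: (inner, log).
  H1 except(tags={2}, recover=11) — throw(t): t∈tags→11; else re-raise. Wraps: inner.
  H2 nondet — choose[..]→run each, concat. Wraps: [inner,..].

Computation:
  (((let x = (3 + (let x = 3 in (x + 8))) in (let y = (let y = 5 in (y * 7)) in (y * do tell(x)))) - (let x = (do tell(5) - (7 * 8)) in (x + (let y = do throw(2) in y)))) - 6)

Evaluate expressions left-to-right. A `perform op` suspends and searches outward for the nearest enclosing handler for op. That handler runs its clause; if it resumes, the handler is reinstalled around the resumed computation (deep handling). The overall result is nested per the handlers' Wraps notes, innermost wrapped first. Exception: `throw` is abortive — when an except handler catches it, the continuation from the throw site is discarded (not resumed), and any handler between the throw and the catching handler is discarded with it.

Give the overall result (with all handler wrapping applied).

Answer: [11]

Step-by-step:
tell(14) @ H0 ⇒ log+=14
tell(5) @ H0 ⇒ log+=5
throw(2) @ H1 caught ⇒ 11
H2 returns [11]
= [11]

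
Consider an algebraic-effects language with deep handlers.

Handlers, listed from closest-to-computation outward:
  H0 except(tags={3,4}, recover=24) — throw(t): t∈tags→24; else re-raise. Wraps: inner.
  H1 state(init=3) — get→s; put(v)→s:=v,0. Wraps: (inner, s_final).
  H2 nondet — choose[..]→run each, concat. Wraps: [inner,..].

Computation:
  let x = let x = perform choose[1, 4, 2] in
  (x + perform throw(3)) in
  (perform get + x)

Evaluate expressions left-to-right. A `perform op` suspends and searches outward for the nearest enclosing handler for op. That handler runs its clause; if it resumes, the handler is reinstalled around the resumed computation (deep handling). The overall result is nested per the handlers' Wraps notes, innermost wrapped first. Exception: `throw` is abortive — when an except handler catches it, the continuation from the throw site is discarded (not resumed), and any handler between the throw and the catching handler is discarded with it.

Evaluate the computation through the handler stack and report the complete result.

Working:
choose[1, 4, 2] @ H2
  branch[0] choose=1:
    throw(3) @ H0 caught ⇒ 24
    H1 returns (24, 3)
    H2 returns [(24, 3)]
  branch[1] choose=4:
    throw(3) @ H0 caught ⇒ 24
    H1 returns (24, 3)
    H2 returns [(24, 3)]
  branch[2] choose=2:
    throw(3) @ H0 caught ⇒ 24
    H1 returns (24, 3)
    H2 returns [(24, 3)]
= [(24, 3), (24, 3), (24, 3)]

Answer: [(24, 3), (24, 3), (24, 3)]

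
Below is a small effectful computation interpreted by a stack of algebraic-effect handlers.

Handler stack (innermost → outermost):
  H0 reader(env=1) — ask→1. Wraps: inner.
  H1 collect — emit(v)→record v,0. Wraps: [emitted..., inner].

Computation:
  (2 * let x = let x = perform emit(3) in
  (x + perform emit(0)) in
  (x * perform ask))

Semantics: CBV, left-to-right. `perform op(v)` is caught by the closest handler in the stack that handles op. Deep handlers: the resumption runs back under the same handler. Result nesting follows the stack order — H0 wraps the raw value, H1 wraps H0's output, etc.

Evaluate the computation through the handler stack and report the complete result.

Answer: [3, 0, 0]

Working:
emit(3) @ H1 ⇒ out+=3
emit(0) @ H1 ⇒ out+=0
ask @ H0 ⇒ 1
H0 returns 0
H1 returns [3, 0, 0]
= [3, 0, 0]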